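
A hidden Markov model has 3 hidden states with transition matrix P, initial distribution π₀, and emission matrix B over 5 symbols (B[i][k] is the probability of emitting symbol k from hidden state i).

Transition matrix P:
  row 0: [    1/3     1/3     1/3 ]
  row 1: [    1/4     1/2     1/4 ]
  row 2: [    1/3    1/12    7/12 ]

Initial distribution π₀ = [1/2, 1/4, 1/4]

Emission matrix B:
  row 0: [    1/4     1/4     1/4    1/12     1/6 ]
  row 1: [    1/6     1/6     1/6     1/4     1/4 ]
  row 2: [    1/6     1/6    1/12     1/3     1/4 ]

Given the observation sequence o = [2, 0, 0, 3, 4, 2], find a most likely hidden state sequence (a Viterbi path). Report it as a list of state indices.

path = [0, 2, 2, 2, 2, 0]

t=0: δ = [1.250e-01, 4.167e-02, 2.083e-02]  (obs o_0=2)
t=1: δ = [1.042e-02, 6.944e-03, 6.944e-03]  ψ = [0, 0, 0]  (obs o_1=0)
t=2: δ = [8.681e-04, 5.787e-04, 6.752e-04]  ψ = [0, 0, 2]  (obs o_2=0)
t=3: δ = [2.411e-05, 7.234e-05, 1.313e-04]  ψ = [0, 0, 2]  (obs o_3=3)
t=4: δ = [7.293e-06, 9.042e-06, 1.915e-05]  ψ = [2, 1, 2]  (obs o_4=4)
t=5: δ = [1.595e-06, 7.535e-07, 9.307e-07]  ψ = [2, 1, 2]  (obs o_5=2)
backtrack: best end state = 0; path = [0, 2, 2, 2, 2, 0]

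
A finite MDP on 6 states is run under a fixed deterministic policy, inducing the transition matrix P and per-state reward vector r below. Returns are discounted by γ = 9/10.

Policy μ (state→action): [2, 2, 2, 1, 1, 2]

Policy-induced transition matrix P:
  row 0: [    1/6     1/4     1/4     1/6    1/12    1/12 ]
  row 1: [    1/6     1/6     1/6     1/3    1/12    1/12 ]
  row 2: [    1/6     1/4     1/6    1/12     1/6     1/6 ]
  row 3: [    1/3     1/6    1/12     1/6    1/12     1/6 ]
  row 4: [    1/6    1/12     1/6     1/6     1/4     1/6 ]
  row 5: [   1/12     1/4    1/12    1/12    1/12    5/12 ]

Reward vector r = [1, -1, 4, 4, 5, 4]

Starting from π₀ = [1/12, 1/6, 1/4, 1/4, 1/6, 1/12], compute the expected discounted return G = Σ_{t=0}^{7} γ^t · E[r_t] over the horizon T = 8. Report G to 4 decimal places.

G = 15.1958

t=0: π = [0.0833, 0.1667, 0.2500, 0.2500, 0.1667, 0.0833], E[r] = 3.0833, γ^t·E[r] = 3.083333, running G = 3.083333
t=1: π = [0.2014, 0.1875, 0.1458, 0.1667, 0.1319, 0.1667], E[r] = 2.5903, γ^t·E[r] = 2.331250, running G = 5.414583
t=2: π = [0.1806, 0.1985, 0.1557, 0.1719, 0.1175, 0.1759], E[r] = 2.5833, γ^t·E[r] = 2.092500, running G = 7.507083
t=3: π = [0.1807, 0.1996, 0.1527, 0.1721, 0.1159, 0.1791], E[r] = 2.5761, γ^t·E[r] = 1.878012, running G = 9.385095
t=4: π = [0.1804, 0.1997, 0.1525, 0.1723, 0.1154, 0.1797], E[r] = 2.5755, γ^t·E[r] = 1.689797, running G = 11.074892
t=5: π = [0.1804, 0.1998, 0.1524, 0.1723, 0.1153, 0.1799], E[r] = 2.5752, γ^t·E[r] = 1.520634, running G = 12.595526
t=6: π = [0.1804, 0.1998, 0.1524, 0.1723, 0.1152, 0.1800], E[r] = 2.5752, γ^t·E[r] = 1.368546, running G = 13.964072
t=7: π = [0.1804, 0.1998, 0.1523, 0.1723, 0.1152, 0.1800], E[r] = 2.5752, γ^t·E[r] = 1.231687, running G = 15.195759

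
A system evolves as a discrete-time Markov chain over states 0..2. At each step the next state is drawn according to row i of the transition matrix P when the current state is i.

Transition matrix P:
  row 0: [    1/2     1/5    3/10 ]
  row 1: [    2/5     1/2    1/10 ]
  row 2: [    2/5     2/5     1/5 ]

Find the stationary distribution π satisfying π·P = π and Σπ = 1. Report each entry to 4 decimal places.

π = [0.4444, 0.3457, 0.2099]

Balance equations π_j = Σ_i π_i·P[i][j]:
  π_0 = 1/2·π_0 + 2/5·π_1 + 2/5·π_2
  π_1 = 1/5·π_0 + 1/2·π_1 + 2/5·π_2
  normalize: π_0 + π_1 + π_2 = 1
Solving the linear system gives exactly π = [4/9, 28/81, 17/81].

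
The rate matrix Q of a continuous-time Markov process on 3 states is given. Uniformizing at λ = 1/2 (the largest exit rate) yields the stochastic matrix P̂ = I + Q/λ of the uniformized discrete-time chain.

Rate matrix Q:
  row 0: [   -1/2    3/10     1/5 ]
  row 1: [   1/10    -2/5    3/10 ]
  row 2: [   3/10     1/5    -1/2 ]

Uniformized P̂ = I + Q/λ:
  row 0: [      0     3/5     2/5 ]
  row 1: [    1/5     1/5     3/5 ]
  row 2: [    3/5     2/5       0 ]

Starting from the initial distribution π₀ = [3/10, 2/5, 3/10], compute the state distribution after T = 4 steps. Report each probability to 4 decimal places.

π = [0.2821, 0.3782, 0.3397]

t=0: π = [0.3000, 0.4000, 0.3000]
t=1: π = [0.2600, 0.3800, 0.3600]
t=2: π = [0.2920, 0.3760, 0.3320]
t=3: π = [0.2744, 0.3832, 0.3424]
t=4: π = [0.2821, 0.3782, 0.3397]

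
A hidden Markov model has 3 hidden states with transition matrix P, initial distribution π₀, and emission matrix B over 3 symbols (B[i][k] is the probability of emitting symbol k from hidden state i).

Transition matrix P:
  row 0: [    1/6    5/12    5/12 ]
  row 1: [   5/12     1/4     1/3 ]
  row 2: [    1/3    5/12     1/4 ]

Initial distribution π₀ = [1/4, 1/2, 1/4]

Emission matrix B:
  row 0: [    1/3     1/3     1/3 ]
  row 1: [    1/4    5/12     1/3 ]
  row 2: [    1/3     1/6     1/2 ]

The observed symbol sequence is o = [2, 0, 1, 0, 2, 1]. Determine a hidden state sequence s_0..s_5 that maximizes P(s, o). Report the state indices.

path = [1, 0, 1, 0, 2, 1]

t=0: δ = [8.333e-02, 1.667e-01, 1.250e-01]  (obs o_0=2)
t=1: δ = [2.315e-02, 1.302e-02, 1.852e-02]  ψ = [1, 2, 1]  (obs o_1=0)
t=2: δ = [2.058e-03, 4.019e-03, 1.608e-03]  ψ = [2, 0, 0]  (obs o_2=1)
t=3: δ = [5.582e-04, 2.512e-04, 4.465e-04]  ψ = [1, 1, 1]  (obs o_3=0)
t=4: δ = [4.961e-05, 7.752e-05, 1.163e-04]  ψ = [2, 0, 0]  (obs o_4=2)
t=5: δ = [1.292e-05, 2.019e-05, 4.845e-06]  ψ = [2, 2, 2]  (obs o_5=1)
backtrack: best end state = 1; path = [1, 0, 1, 0, 2, 1]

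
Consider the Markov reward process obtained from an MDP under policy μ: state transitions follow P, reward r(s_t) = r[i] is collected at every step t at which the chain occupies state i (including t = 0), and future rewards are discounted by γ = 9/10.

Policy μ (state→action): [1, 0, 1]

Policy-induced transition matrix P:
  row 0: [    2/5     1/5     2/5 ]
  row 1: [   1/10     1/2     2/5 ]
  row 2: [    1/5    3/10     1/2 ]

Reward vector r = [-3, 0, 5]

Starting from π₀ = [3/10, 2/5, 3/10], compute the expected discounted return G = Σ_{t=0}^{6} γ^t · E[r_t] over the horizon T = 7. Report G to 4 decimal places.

G = 7.2440

t=0: π = [0.3000, 0.4000, 0.3000], E[r] = 0.6000, γ^t·E[r] = 0.600000, running G = 0.600000
t=1: π = [0.2200, 0.3500, 0.4300], E[r] = 1.4900, γ^t·E[r] = 1.341000, running G = 1.941000
t=2: π = [0.2090, 0.3480, 0.4430], E[r] = 1.5880, γ^t·E[r] = 1.286280, running G = 3.227280
t=3: π = [0.2070, 0.3487, 0.4443], E[r] = 1.6005, γ^t·E[r] = 1.166765, running G = 4.394045
t=4: π = [0.2065, 0.3490, 0.4444], E[r] = 1.6026, γ^t·E[r] = 1.051440, running G = 5.445484
t=5: π = [0.2064, 0.3492, 0.4444], E[r] = 1.6030, γ^t·E[r] = 0.946561, running G = 6.392045
t=6: π = [0.2064, 0.3492, 0.4444], E[r] = 1.6031, γ^t·E[r] = 0.851967, running G = 7.244012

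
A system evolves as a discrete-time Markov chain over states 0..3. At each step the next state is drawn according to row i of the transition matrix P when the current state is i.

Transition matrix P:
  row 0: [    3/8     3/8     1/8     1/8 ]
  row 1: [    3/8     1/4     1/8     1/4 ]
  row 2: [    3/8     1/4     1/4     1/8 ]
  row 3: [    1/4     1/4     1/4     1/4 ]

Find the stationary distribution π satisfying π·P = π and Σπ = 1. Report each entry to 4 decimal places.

Balance equations π_j = Σ_i π_i·P[i][j]:
  π_0 = 3/8·π_0 + 3/8·π_1 + 3/8·π_2 + 1/4·π_3
  π_1 = 3/8·π_0 + 1/4·π_1 + 1/4·π_2 + 1/4·π_3
  π_2 = 1/8·π_0 + 1/8·π_1 + 1/4·π_2 + 1/4·π_3
  normalize: π_0 + π_1 + π_2 + π_3 = 1
Solving the linear system gives exactly π = [158/449, 132/449, 76/449, 83/449].

π = [0.3519, 0.2940, 0.1693, 0.1849]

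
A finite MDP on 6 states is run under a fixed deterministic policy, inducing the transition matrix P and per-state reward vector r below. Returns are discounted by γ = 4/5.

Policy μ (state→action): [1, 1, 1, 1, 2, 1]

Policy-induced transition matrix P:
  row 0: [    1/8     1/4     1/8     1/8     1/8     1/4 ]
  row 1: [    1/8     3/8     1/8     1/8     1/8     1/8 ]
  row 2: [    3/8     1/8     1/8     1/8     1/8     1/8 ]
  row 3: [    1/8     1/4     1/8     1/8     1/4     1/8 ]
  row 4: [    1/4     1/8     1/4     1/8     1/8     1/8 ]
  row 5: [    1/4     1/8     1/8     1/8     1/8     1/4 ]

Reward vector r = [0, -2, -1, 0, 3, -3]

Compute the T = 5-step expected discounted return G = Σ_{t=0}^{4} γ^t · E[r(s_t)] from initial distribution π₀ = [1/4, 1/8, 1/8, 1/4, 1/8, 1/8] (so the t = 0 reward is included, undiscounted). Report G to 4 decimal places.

t=0: π = [0.2500, 0.1250, 0.1250, 0.2500, 0.1250, 0.1250], E[r] = -0.3750, γ^t·E[r] = -0.375000, running G = -0.375000
t=1: π = [0.1875, 0.2188, 0.1406, 0.1250, 0.1563, 0.1719], E[r] = -0.6250, γ^t·E[r] = -0.500000, running G = -0.875000
t=2: π = [0.2012, 0.2188, 0.1445, 0.1250, 0.1406, 0.1699], E[r] = -0.6699, γ^t·E[r] = -0.428750, running G = -1.303750
t=3: π = [0.2000, 0.2205, 0.1426, 0.1250, 0.1406, 0.1714], E[r] = -0.6758, γ^t·E[r] = -0.346000, running G = -1.649750
t=4: π = [0.1996, 0.2207, 0.1426, 0.1250, 0.1406, 0.1714], E[r] = -0.6764, γ^t·E[r] = -0.277063, running G = -1.926813

G = -1.9268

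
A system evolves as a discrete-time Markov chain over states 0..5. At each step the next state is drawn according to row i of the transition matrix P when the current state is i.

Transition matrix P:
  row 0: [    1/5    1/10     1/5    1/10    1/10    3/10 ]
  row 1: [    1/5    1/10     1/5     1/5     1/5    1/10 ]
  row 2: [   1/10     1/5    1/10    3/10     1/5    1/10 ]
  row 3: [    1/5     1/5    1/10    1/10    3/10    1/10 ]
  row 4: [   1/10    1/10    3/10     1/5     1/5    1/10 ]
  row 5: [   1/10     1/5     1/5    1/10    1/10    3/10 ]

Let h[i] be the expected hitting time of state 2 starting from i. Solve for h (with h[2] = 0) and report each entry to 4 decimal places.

h = [4.9364, 4.9253, 0.0000, 5.3282, 4.4317, 4.9353]

First-step conditioning: h[2] = 0; for i ≠ 2, h[i] = 1 + Σ_k P[i][k]·h[k].
  h[0] = 1 + 1/5·h[0] + 1/10·h[1] + 1/10·h[3] + 1/10·h[4] + 3/10·h[5]
  h[1] = 1 + 1/5·h[0] + 1/10·h[1] + 1/5·h[3] + 1/5·h[4] + 1/10·h[5]
  h[3] = 1 + 1/5·h[0] + 1/5·h[1] + 1/10·h[3] + 3/10·h[4] + 1/10·h[5]
  h[4] = 1 + 1/10·h[0] + 1/10·h[1] + 1/5·h[3] + 1/5·h[4] + 1/10·h[5]
  h[5] = 1 + 1/10·h[0] + 1/5·h[1] + 1/10·h[3] + 1/10·h[4] + 3/10·h[5]
Solving the 5×5 linear system over states ≠ 2 gives exactly h = [8920/1807, 8900/1807, 0, 9628/1807, 616/139, 686/139] (h[2] = 0 is the target).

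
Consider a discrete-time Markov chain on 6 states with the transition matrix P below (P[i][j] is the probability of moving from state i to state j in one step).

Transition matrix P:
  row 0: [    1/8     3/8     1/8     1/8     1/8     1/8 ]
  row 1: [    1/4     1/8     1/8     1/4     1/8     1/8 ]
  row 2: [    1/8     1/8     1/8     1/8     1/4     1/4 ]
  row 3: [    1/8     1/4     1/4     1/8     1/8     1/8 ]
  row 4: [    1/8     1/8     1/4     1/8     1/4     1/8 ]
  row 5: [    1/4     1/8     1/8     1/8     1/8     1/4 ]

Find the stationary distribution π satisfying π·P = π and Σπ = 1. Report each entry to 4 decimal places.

Balance equations π_j = Σ_i π_i·P[i][j]:
  π_0 = 1/8·π_0 + 1/4·π_1 + 1/8·π_2 + 1/8·π_3 + 1/8·π_4 + 1/4·π_5
  π_1 = 3/8·π_0 + 1/8·π_1 + 1/8·π_2 + 1/4·π_3 + 1/8·π_4 + 1/8·π_5
  π_2 = 1/8·π_0 + 1/8·π_1 + 1/8·π_2 + 1/4·π_3 + 1/4·π_4 + 1/8·π_5
  π_3 = 1/8·π_0 + 1/4·π_1 + 1/8·π_2 + 1/8·π_3 + 1/8·π_4 + 1/8·π_5
  π_4 = 1/8·π_0 + 1/8·π_1 + 1/4·π_2 + 1/8·π_3 + 1/4·π_4 + 1/8·π_5
  normalize: π_0 + π_1 + π_2 + π_3 + π_4 + π_5 = 1
Solving the linear system gives exactly π = [12/71, 277/1491, 35/213, 221/1491, 248/1491, 248/1491].

π = [0.1690, 0.1858, 0.1643, 0.1482, 0.1663, 0.1663]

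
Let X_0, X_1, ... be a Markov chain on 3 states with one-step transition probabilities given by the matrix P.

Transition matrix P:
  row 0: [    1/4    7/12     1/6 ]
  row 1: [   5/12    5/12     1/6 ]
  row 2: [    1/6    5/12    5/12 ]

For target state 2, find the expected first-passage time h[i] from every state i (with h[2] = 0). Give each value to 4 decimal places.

First-step conditioning: h[2] = 0; for i ≠ 2, h[i] = 1 + Σ_k P[i][k]·h[k].
  h[0] = 1 + 1/4·h[0] + 7/12·h[1]
  h[1] = 1 + 5/12·h[0] + 5/12·h[1]
Solving the 2×2 linear system over states ≠ 2 gives exactly h = [6, 6, 0] (h[2] = 0 is the target).

h = [6.0000, 6.0000, 0.0000]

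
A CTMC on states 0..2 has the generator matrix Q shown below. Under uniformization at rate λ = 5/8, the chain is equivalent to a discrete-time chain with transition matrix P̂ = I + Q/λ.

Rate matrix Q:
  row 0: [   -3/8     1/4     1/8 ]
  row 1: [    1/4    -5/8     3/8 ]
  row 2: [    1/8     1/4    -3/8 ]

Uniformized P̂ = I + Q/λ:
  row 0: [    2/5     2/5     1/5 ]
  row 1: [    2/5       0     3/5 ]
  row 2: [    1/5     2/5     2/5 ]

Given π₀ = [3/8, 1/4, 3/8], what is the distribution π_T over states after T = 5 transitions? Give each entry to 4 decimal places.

t=0: π = [0.3750, 0.2500, 0.3750]
t=1: π = [0.3250, 0.3000, 0.3750]
t=2: π = [0.3250, 0.2800, 0.3950]
t=3: π = [0.3210, 0.2880, 0.3910]
t=4: π = [0.3218, 0.2848, 0.3934]
t=5: π = [0.3213, 0.2861, 0.3926]

π = [0.3213, 0.2861, 0.3926]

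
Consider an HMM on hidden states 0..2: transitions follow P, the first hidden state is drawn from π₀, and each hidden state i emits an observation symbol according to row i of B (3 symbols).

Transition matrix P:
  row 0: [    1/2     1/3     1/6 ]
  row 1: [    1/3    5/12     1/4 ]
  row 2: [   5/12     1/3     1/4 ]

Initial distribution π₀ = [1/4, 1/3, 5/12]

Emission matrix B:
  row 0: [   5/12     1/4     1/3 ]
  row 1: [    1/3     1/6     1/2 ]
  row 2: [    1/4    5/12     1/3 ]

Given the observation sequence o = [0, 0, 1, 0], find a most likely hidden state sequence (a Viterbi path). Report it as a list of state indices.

path = [0, 0, 0, 0]

t=0: δ = [1.042e-01, 1.111e-01, 1.042e-01]  (obs o_0=0)
t=1: δ = [2.170e-02, 1.543e-02, 6.944e-03]  ψ = [0, 1, 1]  (obs o_1=0)
t=2: δ = [2.713e-03, 1.206e-03, 1.608e-03]  ψ = [0, 0, 1]  (obs o_2=1)
t=3: δ = [5.651e-04, 3.014e-04, 1.130e-04]  ψ = [0, 0, 0]  (obs o_3=0)
backtrack: best end state = 0; path = [0, 0, 0, 0]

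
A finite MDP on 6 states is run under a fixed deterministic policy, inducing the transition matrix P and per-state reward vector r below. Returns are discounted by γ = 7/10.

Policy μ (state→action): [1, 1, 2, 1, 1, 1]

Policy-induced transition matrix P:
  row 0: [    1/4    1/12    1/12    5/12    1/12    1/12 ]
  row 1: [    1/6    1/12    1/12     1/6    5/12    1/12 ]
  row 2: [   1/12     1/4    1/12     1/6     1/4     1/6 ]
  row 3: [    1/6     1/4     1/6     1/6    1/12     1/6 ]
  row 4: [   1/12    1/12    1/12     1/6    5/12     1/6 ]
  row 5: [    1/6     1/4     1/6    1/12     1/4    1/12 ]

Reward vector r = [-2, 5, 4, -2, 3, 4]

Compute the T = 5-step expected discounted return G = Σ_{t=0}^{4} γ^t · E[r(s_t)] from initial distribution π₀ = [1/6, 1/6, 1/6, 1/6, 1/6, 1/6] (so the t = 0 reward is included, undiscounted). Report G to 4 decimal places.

t=0: π = [0.1667, 0.1667, 0.1667, 0.1667, 0.1667, 0.1667], E[r] = 2.0000, γ^t·E[r] = 2.000000, running G = 2.000000
t=1: π = [0.1528, 0.1667, 0.1111, 0.1944, 0.2500, 0.1250], E[r] = 1.8333, γ^t·E[r] = 1.283333, running G = 3.283333
t=2: π = [0.1493, 0.1551, 0.1100, 0.1944, 0.2616, 0.1296], E[r] = 1.8310, γ^t·E[r] = 0.897199, running G = 4.180532
t=3: π = [0.1481, 0.1557, 0.1103, 0.1932, 0.2622, 0.1305], E[r] = 1.8455, γ^t·E[r] = 0.633002, running G = 4.813534
t=4: π = [0.1480, 0.1557, 0.1103, 0.1928, 0.2627, 0.1305], E[r] = 1.8481, γ^t·E[r] = 0.443734, running G = 5.257268

G = 5.2573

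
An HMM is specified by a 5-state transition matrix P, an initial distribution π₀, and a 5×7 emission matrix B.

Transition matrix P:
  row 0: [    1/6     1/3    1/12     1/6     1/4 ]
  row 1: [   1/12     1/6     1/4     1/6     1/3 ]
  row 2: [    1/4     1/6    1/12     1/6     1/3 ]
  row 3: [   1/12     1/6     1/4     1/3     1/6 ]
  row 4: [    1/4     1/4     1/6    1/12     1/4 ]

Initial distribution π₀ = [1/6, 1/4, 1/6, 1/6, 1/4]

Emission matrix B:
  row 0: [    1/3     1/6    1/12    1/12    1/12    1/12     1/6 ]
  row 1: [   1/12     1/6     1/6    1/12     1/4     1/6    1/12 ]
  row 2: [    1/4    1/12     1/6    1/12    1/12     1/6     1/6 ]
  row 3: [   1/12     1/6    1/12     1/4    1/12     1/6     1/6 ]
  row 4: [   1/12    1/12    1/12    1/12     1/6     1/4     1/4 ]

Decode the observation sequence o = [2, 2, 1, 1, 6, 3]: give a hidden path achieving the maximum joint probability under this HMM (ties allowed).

t=0: δ = [1.389e-02, 4.167e-02, 2.778e-02, 1.389e-02, 2.083e-02]  (obs o_0=2)
t=1: δ = [5.787e-04, 1.157e-03, 1.736e-03, 5.787e-04, 1.157e-03]  ψ = [2, 1, 1, 1, 1]  (obs o_1=2)
t=2: δ = [7.234e-05, 4.823e-05, 2.411e-05, 4.823e-05, 4.823e-05]  ψ = [2, 2, 1, 2, 2]  (obs o_2=1)
t=3: δ = [2.009e-06, 4.019e-06, 1.005e-06, 2.679e-06, 1.507e-06]  ψ = [0, 0, 1, 3, 0]  (obs o_3=1)
t=4: δ = [6.279e-08, 5.582e-08, 1.674e-07, 1.488e-07, 3.349e-07]  ψ = [4, 0, 1, 3, 1]  (obs o_4=6)
t=5: δ = [6.977e-09, 6.977e-09, 4.651e-09, 1.240e-08, 6.977e-09]  ψ = [4, 4, 4, 3, 4]  (obs o_5=3)
backtrack: best end state = 3; path = [1, 2, 3, 3, 3, 3]

path = [1, 2, 3, 3, 3, 3]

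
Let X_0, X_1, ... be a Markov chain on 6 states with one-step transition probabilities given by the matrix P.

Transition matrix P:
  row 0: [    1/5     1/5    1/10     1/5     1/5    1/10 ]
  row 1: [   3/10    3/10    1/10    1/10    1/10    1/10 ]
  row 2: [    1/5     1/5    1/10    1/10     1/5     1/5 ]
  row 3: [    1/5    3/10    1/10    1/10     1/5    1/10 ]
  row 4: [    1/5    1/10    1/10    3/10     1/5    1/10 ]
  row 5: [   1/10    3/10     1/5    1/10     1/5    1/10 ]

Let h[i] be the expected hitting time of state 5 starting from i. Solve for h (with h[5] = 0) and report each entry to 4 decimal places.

h = [9.0909, 9.0909, 8.1818, 9.0909, 9.0909, 0.0000]

First-step conditioning: h[5] = 0; for i ≠ 5, h[i] = 1 + Σ_k P[i][k]·h[k].
  h[0] = 1 + 1/5·h[0] + 1/5·h[1] + 1/10·h[2] + 1/5·h[3] + 1/5·h[4]
  h[1] = 1 + 3/10·h[0] + 3/10·h[1] + 1/10·h[2] + 1/10·h[3] + 1/10·h[4]
  h[2] = 1 + 1/5·h[0] + 1/5·h[1] + 1/10·h[2] + 1/10·h[3] + 1/5·h[4]
  h[3] = 1 + 1/5·h[0] + 3/10·h[1] + 1/10·h[2] + 1/10·h[3] + 1/5·h[4]
  h[4] = 1 + 1/5·h[0] + 1/10·h[1] + 1/10·h[2] + 3/10·h[3] + 1/5·h[4]
Solving the 5×5 linear system over states ≠ 5 gives exactly h = [100/11, 100/11, 90/11, 100/11, 100/11, 0] (h[5] = 0 is the target).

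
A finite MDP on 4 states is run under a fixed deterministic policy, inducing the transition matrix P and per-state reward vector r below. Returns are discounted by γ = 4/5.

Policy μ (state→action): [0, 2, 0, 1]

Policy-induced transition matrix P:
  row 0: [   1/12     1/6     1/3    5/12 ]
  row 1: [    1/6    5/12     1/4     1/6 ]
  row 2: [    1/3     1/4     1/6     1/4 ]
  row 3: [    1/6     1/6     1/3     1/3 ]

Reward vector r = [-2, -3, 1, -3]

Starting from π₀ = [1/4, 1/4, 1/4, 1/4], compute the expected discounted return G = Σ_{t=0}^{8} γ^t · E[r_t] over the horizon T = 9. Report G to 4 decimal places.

G = -7.5188

t=0: π = [0.2500, 0.2500, 0.2500, 0.2500], E[r] = -1.7500, γ^t·E[r] = -1.750000, running G = -1.750000
t=1: π = [0.1875, 0.2500, 0.2708, 0.2917], E[r] = -1.7292, γ^t·E[r] = -1.383333, running G = -3.133333
t=2: π = [0.1962, 0.2517, 0.2674, 0.2847], E[r] = -1.7344, γ^t·E[r] = -1.110000, running G = -4.243333
t=3: π = [0.1949, 0.2519, 0.2678, 0.2854], E[r] = -1.7339, γ^t·E[r] = -0.887778, running G = -5.131111
t=4: π = [0.1951, 0.2520, 0.2677, 0.2853], E[r] = -1.7341, γ^t·E[r] = -0.710286, running G = -5.841398
t=5: π = [0.1950, 0.2520, 0.2677, 0.2853], E[r] = -1.7341, γ^t·E[r] = -0.568228, running G = -6.409626
t=6: π = [0.1950, 0.2520, 0.2677, 0.2853], E[r] = -1.7341, γ^t·E[r] = -0.454584, running G = -6.864210
t=7: π = [0.1950, 0.2520, 0.2677, 0.2853], E[r] = -1.7341, γ^t·E[r] = -0.363667, running G = -7.227877
t=8: π = [0.1950, 0.2520, 0.2677, 0.2853], E[r] = -1.7341, γ^t·E[r] = -0.290934, running G = -7.518811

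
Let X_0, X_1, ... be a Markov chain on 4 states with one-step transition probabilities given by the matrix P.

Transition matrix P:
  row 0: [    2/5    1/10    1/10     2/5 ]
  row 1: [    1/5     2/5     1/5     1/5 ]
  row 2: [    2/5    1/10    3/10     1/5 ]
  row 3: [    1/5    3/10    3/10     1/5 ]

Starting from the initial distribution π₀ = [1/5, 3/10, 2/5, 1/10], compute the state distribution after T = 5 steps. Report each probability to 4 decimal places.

π = [0.3044, 0.2174, 0.2174, 0.2609]

t=0: π = [0.2000, 0.3000, 0.4000, 0.1000]
t=1: π = [0.3200, 0.2100, 0.2300, 0.2400]
t=2: π = [0.3100, 0.2110, 0.2150, 0.2640]
t=3: π = [0.3050, 0.2161, 0.2169, 0.2620]
t=4: π = [0.3044, 0.2172, 0.2174, 0.2610]
t=5: π = [0.3044, 0.2174, 0.2174, 0.2609]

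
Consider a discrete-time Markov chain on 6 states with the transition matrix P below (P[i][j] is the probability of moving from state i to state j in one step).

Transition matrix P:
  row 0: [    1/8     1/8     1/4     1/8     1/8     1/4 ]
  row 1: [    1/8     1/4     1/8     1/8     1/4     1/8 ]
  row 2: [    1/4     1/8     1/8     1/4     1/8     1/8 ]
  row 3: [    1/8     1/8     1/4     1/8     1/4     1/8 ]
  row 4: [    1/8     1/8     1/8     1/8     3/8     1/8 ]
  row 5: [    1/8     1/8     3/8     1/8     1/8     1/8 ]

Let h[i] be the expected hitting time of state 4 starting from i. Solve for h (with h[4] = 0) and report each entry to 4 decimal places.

First-step conditioning: h[4] = 0; for i ≠ 4, h[i] = 1 + Σ_k P[i][k]·h[k].
  h[0] = 1 + 1/8·h[0] + 1/8·h[1] + 1/4·h[2] + 1/8·h[3] + 1/4·h[5]
  h[1] = 1 + 1/8·h[0] + 1/4·h[1] + 1/8·h[2] + 1/8·h[3] + 1/8·h[5]
  h[2] = 1 + 1/4·h[0] + 1/8·h[1] + 1/8·h[2] + 1/4·h[3] + 1/8·h[5]
  h[3] = 1 + 1/8·h[0] + 1/8·h[1] + 1/4·h[2] + 1/8·h[3] + 1/8·h[5]
  h[5] = 1 + 1/8·h[0] + 1/8·h[1] + 3/8·h[2] + 1/8·h[3] + 1/8·h[5]
Solving the 5×5 linear system over states ≠ 4 gives exactly h = [4599/745, 3952/745, 4536/745, 805/149, 0, 4592/745] (h[4] = 0 is the target).

h = [6.1732, 5.3047, 6.0886, 5.4027, 0.0000, 6.1638]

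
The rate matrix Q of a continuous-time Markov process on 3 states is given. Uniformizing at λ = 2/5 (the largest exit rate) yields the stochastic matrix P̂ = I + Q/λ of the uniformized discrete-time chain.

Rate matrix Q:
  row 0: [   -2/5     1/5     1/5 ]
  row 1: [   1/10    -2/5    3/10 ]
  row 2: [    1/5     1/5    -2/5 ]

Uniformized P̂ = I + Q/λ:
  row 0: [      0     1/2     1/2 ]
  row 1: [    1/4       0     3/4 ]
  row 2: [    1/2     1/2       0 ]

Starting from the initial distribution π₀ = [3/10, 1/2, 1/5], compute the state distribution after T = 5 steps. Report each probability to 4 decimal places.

π = [0.2641, 0.3281, 0.4078]

t=0: π = [0.3000, 0.5000, 0.2000]
t=1: π = [0.2250, 0.2500, 0.5250]
t=2: π = [0.3250, 0.3750, 0.3000]
t=3: π = [0.2438, 0.3125, 0.4438]
t=4: π = [0.3000, 0.3438, 0.3563]
t=5: π = [0.2641, 0.3281, 0.4078]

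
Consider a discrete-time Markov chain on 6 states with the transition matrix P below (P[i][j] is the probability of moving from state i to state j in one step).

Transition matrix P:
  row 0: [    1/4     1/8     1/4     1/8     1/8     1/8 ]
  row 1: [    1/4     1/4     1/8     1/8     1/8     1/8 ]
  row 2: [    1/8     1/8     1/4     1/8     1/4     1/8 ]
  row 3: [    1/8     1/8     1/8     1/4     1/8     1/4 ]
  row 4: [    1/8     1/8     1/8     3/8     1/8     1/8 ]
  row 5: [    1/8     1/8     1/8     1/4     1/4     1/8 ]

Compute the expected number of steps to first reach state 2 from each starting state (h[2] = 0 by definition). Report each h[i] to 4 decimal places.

First-step conditioning: h[2] = 0; for i ≠ 2, h[i] = 1 + Σ_k P[i][k]·h[k].
  h[0] = 1 + 1/4·h[0] + 1/8·h[1] + 1/8·h[3] + 1/8·h[4] + 1/8·h[5]
  h[1] = 1 + 1/4·h[0] + 1/4·h[1] + 1/8·h[3] + 1/8·h[4] + 1/8·h[5]
  h[3] = 1 + 1/8·h[0] + 1/8·h[1] + 1/4·h[3] + 1/8·h[4] + 1/4·h[5]
  h[4] = 1 + 1/8·h[0] + 1/8·h[1] + 3/8·h[3] + 1/8·h[4] + 1/8·h[5]
  h[5] = 1 + 1/8·h[0] + 1/8·h[1] + 1/4·h[3] + 1/4·h[4] + 1/8·h[5]
Solving the 5×5 linear system over states ≠ 2 gives exactly h = [112/19, 128/19, 0, 392/57, 392/57, 392/57] (h[2] = 0 is the target).

h = [5.8947, 6.7368, 0.0000, 6.8772, 6.8772, 6.8772]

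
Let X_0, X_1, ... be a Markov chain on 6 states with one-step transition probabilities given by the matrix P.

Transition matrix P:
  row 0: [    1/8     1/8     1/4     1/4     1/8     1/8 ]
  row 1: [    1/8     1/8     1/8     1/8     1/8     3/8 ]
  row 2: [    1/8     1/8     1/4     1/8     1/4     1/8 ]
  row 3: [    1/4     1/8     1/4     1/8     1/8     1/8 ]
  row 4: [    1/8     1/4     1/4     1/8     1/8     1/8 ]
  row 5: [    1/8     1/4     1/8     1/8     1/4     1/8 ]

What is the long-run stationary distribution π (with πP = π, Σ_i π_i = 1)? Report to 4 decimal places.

π = [0.1429, 0.1673, 0.2082, 0.1429, 0.1719, 0.1668]

Balance equations π_j = Σ_i π_i·P[i][j]:
  π_0 = 1/8·π_0 + 1/8·π_1 + 1/8·π_2 + 1/4·π_3 + 1/8·π_4 + 1/8·π_5
  π_1 = 1/8·π_0 + 1/8·π_1 + 1/8·π_2 + 1/8·π_3 + 1/4·π_4 + 1/4·π_5
  π_2 = 1/4·π_0 + 1/8·π_1 + 1/4·π_2 + 1/4·π_3 + 1/4·π_4 + 1/8·π_5
  π_3 = 1/4·π_0 + 1/8·π_1 + 1/8·π_2 + 1/8·π_3 + 1/8·π_4 + 1/8·π_5
  π_4 = 1/8·π_0 + 1/8·π_1 + 1/4·π_2 + 1/8·π_3 + 1/8·π_4 + 1/4·π_5
  normalize: π_0 + π_1 + π_2 + π_3 + π_4 + π_5 = 1
Solving the linear system gives exactly π = [1/7, 663/3962, 825/3962, 1/7, 681/3962, 661/3962].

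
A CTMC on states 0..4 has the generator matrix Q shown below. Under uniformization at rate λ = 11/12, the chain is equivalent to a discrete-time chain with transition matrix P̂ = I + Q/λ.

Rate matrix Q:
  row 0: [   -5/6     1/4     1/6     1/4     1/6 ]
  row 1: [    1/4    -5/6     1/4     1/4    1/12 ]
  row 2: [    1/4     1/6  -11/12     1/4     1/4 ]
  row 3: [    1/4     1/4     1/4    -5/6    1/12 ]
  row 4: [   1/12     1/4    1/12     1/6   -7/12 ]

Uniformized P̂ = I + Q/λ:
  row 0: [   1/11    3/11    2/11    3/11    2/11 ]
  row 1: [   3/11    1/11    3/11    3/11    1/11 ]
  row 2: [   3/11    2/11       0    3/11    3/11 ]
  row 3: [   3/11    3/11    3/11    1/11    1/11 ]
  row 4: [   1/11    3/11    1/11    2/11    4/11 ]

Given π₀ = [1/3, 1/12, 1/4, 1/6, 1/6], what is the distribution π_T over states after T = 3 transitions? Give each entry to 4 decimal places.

t=0: π = [0.3333, 0.0833, 0.2500, 0.1667, 0.1667]
t=1: π = [0.1818, 0.2348, 0.1439, 0.2273, 0.2121]
t=2: π = [0.2011, 0.2169, 0.1784, 0.2121, 0.1915]
t=3: π = [0.2014, 0.2171, 0.1710, 0.2168, 0.1938]

π = [0.2014, 0.2171, 0.1710, 0.2168, 0.1938]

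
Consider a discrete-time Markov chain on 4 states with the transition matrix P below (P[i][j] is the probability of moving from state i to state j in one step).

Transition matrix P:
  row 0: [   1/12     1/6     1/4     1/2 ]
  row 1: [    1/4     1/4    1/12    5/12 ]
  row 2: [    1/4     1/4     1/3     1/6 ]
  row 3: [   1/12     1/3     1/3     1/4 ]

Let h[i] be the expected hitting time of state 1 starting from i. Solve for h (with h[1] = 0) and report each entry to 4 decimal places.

h = [4.0805, 0.0000, 3.9115, 3.5252]

First-step conditioning: h[1] = 0; for i ≠ 1, h[i] = 1 + Σ_k P[i][k]·h[k].
  h[0] = 1 + 1/12·h[0] + 1/4·h[2] + 1/2·h[3]
  h[2] = 1 + 1/4·h[0] + 1/3·h[2] + 1/6·h[3]
  h[3] = 1 + 1/12·h[0] + 1/3·h[2] + 1/4·h[3]
Solving the 3×3 linear system over states ≠ 1 gives exactly h = [2028/497, 0, 1944/497, 1752/497] (h[1] = 0 is the target).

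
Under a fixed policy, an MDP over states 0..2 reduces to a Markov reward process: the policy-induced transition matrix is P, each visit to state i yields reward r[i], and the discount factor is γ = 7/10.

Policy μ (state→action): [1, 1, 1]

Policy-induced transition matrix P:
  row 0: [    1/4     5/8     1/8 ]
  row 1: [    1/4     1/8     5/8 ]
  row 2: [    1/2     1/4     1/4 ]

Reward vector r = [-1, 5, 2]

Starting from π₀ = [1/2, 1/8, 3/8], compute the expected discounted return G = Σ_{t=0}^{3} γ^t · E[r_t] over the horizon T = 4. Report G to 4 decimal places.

t=0: π = [0.5000, 0.1250, 0.3750], E[r] = 0.8750, γ^t·E[r] = 0.875000, running G = 0.875000
t=1: π = [0.3438, 0.4219, 0.2344], E[r] = 2.2344, γ^t·E[r] = 1.564063, running G = 2.439063
t=2: π = [0.3086, 0.3262, 0.3652], E[r] = 2.0527, γ^t·E[r] = 1.005840, running G = 3.444902
t=3: π = [0.3413, 0.3250, 0.3337], E[r] = 1.9509, γ^t·E[r] = 0.669168, running G = 4.114071

G = 4.1141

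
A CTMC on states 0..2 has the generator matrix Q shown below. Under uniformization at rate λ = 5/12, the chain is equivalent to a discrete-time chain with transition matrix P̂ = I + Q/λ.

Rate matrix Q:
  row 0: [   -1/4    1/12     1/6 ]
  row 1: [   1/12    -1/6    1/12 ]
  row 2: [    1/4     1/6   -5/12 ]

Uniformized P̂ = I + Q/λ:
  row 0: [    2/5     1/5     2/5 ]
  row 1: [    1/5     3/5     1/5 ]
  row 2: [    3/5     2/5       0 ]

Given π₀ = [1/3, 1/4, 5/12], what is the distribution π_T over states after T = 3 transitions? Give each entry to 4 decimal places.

π = [0.3720, 0.4060, 0.2220]

t=0: π = [0.3333, 0.2500, 0.4167]
t=1: π = [0.4333, 0.3833, 0.1833]
t=2: π = [0.3600, 0.3900, 0.2500]
t=3: π = [0.3720, 0.4060, 0.2220]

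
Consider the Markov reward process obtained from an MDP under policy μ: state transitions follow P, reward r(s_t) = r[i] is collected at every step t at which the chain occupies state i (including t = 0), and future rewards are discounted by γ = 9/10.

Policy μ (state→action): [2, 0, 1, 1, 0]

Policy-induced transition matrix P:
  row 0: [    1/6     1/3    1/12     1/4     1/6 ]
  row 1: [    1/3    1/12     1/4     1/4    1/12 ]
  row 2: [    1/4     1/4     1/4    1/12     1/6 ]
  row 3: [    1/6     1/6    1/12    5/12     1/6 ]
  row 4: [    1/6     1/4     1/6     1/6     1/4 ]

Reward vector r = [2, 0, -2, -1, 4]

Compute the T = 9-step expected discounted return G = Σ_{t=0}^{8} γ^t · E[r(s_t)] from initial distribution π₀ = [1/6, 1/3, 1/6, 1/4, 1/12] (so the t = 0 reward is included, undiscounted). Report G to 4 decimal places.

t=0: π = [0.1667, 0.3333, 0.1667, 0.2500, 0.0833], E[r] = 0.0833, γ^t·E[r] = 0.083333, running G = 0.083333
t=1: π = [0.2361, 0.1875, 0.1736, 0.2569, 0.1458], E[r] = 0.4514, γ^t·E[r] = 0.406250, running G = 0.489583
t=2: π = [0.2124, 0.2170, 0.1557, 0.2517, 0.1632], E[r] = 0.5145, γ^t·E[r] = 0.416719, running G = 0.906302
t=3: π = [0.2158, 0.2106, 0.1590, 0.2524, 0.1622], E[r] = 0.5098, γ^t·E[r] = 0.371672, running G = 1.277974
t=4: π = [0.2150, 0.2119, 0.1584, 0.2520, 0.1626], E[r] = 0.5116, γ^t·E[r] = 0.335678, running G = 1.613652
t=5: π = [0.2152, 0.2116, 0.1586, 0.2520, 0.1626], E[r] = 0.5114, γ^t·E[r] = 0.301956, running G = 1.915608
t=6: π = [0.2152, 0.2117, 0.1586, 0.2520, 0.1626], E[r] = 0.5114, γ^t·E[r] = 0.271796, running G = 2.187404
t=7: π = [0.2152, 0.2117, 0.1586, 0.2520, 0.1626], E[r] = 0.5114, γ^t·E[r] = 0.244611, running G = 2.432015
t=8: π = [0.2152, 0.2117, 0.1586, 0.2520, 0.1626], E[r] = 0.5114, γ^t·E[r] = 0.220151, running G = 2.652166

G = 2.6522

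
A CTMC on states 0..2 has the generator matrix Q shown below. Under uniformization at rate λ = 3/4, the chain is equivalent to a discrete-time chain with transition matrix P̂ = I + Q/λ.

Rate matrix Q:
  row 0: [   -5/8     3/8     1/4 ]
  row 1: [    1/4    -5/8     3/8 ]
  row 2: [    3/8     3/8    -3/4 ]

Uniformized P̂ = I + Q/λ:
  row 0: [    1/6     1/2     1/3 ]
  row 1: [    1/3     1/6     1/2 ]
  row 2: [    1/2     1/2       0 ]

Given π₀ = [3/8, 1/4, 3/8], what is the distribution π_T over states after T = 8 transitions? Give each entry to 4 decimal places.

π = [0.3281, 0.3750, 0.2970]

t=0: π = [0.3750, 0.2500, 0.3750]
t=1: π = [0.3333, 0.4167, 0.2500]
t=2: π = [0.3194, 0.3611, 0.3194]
t=3: π = [0.3333, 0.3796, 0.2870]
t=4: π = [0.3256, 0.3735, 0.3009]
t=5: π = [0.3292, 0.3755, 0.2953]
t=6: π = [0.3277, 0.3748, 0.2975]
t=7: π = [0.3283, 0.3751, 0.2966]
t=8: π = [0.3281, 0.3750, 0.2970]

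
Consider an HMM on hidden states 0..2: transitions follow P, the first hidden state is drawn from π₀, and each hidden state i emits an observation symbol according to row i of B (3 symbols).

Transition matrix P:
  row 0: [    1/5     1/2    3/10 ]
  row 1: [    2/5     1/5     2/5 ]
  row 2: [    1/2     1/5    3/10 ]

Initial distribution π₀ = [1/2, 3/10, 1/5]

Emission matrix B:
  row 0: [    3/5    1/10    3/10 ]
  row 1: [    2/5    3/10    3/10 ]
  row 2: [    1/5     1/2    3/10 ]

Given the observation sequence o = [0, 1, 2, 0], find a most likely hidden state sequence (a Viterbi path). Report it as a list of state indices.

t=0: δ = [3.000e-01, 1.200e-01, 4.000e-02]  (obs o_0=0)
t=1: δ = [6.000e-03, 4.500e-02, 4.500e-02]  ψ = [0, 0, 0]  (obs o_1=1)
t=2: δ = [6.750e-03, 2.700e-03, 5.400e-03]  ψ = [2, 1, 1]  (obs o_2=2)
t=3: δ = [1.620e-03, 1.350e-03, 4.050e-04]  ψ = [2, 0, 0]  (obs o_3=0)
backtrack: best end state = 0; path = [0, 1, 2, 0]

path = [0, 1, 2, 0]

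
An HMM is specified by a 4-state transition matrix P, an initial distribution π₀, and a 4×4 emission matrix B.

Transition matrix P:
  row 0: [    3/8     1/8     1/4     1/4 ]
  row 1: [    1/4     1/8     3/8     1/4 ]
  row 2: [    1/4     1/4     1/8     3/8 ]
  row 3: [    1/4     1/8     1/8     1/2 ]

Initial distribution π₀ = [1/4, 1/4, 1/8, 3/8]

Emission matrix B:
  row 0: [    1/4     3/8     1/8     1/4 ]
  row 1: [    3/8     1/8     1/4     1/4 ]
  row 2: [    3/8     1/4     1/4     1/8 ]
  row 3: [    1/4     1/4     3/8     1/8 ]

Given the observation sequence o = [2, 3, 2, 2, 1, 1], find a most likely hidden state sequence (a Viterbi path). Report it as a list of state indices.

t=0: δ = [3.125e-02, 6.250e-02, 3.125e-02, 1.406e-01]  (obs o_0=2)
t=1: δ = [8.789e-03, 4.395e-03, 2.930e-03, 8.789e-03]  ψ = [3, 3, 1, 3]  (obs o_1=3)
t=2: δ = [4.120e-04, 2.747e-04, 5.493e-04, 1.648e-03]  ψ = [0, 0, 0, 3]  (obs o_2=2)
t=3: δ = [5.150e-05, 5.150e-05, 5.150e-05, 3.090e-04]  ψ = [3, 3, 3, 3]  (obs o_3=2)
t=4: δ = [2.897e-05, 4.828e-06, 9.656e-06, 3.862e-05]  ψ = [3, 3, 3, 3]  (obs o_4=1)
t=5: δ = [4.074e-06, 6.035e-07, 1.810e-06, 4.828e-06]  ψ = [0, 3, 0, 3]  (obs o_5=1)
backtrack: best end state = 3; path = [3, 3, 3, 3, 3, 3]

path = [3, 3, 3, 3, 3, 3]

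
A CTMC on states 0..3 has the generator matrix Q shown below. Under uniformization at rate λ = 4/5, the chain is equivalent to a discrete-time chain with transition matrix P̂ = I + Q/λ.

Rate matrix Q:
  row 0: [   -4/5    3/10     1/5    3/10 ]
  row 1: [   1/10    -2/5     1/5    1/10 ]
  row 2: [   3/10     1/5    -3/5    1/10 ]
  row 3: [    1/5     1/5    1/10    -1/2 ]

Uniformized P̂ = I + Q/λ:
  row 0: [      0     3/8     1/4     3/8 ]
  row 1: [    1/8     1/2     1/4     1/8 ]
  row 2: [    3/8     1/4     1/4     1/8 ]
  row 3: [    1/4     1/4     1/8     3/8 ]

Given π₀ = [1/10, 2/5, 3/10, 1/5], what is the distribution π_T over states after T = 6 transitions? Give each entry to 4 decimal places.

π = [0.1857, 0.3643, 0.2214, 0.2286]

t=0: π = [0.1000, 0.4000, 0.3000, 0.2000]
t=1: π = [0.2125, 0.3625, 0.2250, 0.2000]
t=2: π = [0.1797, 0.3672, 0.2250, 0.2281]
t=3: π = [0.1873, 0.3643, 0.2215, 0.2270]
t=4: π = [0.1853, 0.3645, 0.2216, 0.2286]
t=5: π = [0.1858, 0.3643, 0.2214, 0.2285]
t=6: π = [0.1857, 0.3643, 0.2214, 0.2286]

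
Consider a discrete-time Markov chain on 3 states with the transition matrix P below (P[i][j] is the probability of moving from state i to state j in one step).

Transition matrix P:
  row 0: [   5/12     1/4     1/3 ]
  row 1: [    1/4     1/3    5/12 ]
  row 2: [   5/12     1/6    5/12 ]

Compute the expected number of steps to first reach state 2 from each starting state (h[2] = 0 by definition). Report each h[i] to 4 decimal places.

h = [2.8085, 2.5532, 0.0000]

First-step conditioning: h[2] = 0; for i ≠ 2, h[i] = 1 + Σ_k P[i][k]·h[k].
  h[0] = 1 + 5/12·h[0] + 1/4·h[1]
  h[1] = 1 + 1/4·h[0] + 1/3·h[1]
Solving the 2×2 linear system over states ≠ 2 gives exactly h = [132/47, 120/47, 0] (h[2] = 0 is the target).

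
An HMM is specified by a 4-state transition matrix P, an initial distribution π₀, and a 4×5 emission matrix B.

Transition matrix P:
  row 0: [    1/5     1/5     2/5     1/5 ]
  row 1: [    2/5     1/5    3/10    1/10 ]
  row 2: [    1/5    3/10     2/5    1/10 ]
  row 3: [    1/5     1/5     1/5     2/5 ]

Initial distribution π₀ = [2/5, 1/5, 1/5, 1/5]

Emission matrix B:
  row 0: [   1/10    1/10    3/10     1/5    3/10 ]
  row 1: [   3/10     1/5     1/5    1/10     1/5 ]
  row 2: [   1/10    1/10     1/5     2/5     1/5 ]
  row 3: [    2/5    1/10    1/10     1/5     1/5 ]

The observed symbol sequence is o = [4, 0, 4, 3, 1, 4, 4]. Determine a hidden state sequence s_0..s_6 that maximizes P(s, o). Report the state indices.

t=0: δ = [1.200e-01, 4.000e-02, 4.000e-02, 4.000e-02]  (obs o_0=4)
t=1: δ = [2.400e-03, 7.200e-03, 4.800e-03, 9.600e-03]  ψ = [0, 0, 0, 0]  (obs o_1=0)
t=2: δ = [8.640e-04, 3.840e-04, 4.320e-04, 7.680e-04]  ψ = [1, 3, 1, 3]  (obs o_2=4)
t=3: δ = [3.456e-05, 1.728e-05, 1.382e-04, 6.144e-05]  ψ = [0, 0, 0, 3]  (obs o_3=3)
t=4: δ = [2.765e-06, 8.294e-06, 5.530e-06, 2.458e-06]  ψ = [2, 2, 2, 3]  (obs o_4=1)
t=5: δ = [9.953e-07, 3.318e-07, 4.977e-07, 1.966e-07]  ψ = [1, 1, 1, 3]  (obs o_5=4)
t=6: δ = [5.972e-08, 3.981e-08, 7.963e-08, 3.981e-08]  ψ = [0, 0, 0, 0]  (obs o_6=4)
backtrack: best end state = 2; path = [0, 1, 0, 2, 1, 0, 2]

path = [0, 1, 0, 2, 1, 0, 2]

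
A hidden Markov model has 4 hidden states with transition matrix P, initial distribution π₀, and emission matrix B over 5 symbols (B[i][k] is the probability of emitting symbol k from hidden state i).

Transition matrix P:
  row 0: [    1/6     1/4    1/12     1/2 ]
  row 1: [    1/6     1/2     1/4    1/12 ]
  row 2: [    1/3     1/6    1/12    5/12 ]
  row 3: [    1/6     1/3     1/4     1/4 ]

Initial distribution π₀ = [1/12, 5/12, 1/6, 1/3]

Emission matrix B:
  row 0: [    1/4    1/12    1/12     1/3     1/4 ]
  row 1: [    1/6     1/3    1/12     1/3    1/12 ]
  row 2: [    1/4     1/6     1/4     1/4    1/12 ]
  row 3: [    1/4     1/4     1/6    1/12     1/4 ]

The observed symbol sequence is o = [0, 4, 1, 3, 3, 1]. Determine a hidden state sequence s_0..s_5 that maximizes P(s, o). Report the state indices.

path = [3, 3, 1, 1, 1, 1]

t=0: δ = [2.083e-02, 6.944e-02, 4.167e-02, 8.333e-02]  (obs o_0=0)
t=1: δ = [3.472e-03, 2.894e-03, 1.736e-03, 5.208e-03]  ψ = [2, 1, 3, 3]  (obs o_1=4)
t=2: δ = [7.234e-05, 5.787e-04, 2.170e-04, 4.340e-04]  ψ = [3, 3, 3, 0]  (obs o_2=1)
t=3: δ = [3.215e-05, 9.645e-05, 3.617e-05, 9.042e-06]  ψ = [1, 1, 1, 3]  (obs o_3=3)
t=4: δ = [5.358e-06, 1.608e-05, 6.028e-06, 1.340e-06]  ψ = [1, 1, 1, 0]  (obs o_4=3)
t=5: δ = [2.233e-07, 2.679e-06, 6.698e-07, 6.698e-07]  ψ = [1, 1, 1, 0]  (obs o_5=1)
backtrack: best end state = 1; path = [3, 3, 1, 1, 1, 1]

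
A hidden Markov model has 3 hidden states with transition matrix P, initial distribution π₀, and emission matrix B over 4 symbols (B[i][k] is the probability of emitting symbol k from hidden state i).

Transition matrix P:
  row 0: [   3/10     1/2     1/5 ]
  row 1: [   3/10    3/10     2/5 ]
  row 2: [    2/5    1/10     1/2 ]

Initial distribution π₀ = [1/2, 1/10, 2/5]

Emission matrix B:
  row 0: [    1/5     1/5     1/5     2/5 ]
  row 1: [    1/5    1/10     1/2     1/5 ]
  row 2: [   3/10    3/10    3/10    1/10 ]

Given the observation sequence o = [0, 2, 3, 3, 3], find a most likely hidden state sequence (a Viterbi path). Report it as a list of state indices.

t=0: δ = [1.000e-01, 2.000e-02, 1.200e-01]  (obs o_0=0)
t=1: δ = [9.600e-03, 2.500e-02, 1.800e-02]  ψ = [2, 0, 2]  (obs o_1=2)
t=2: δ = [3.000e-03, 1.500e-03, 1.000e-03]  ψ = [1, 1, 1]  (obs o_2=3)
t=3: δ = [3.600e-04, 3.000e-04, 6.000e-05]  ψ = [0, 0, 0]  (obs o_3=3)
t=4: δ = [4.320e-05, 3.600e-05, 1.200e-05]  ψ = [0, 0, 1]  (obs o_4=3)
backtrack: best end state = 0; path = [0, 1, 0, 0, 0]

path = [0, 1, 0, 0, 0]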